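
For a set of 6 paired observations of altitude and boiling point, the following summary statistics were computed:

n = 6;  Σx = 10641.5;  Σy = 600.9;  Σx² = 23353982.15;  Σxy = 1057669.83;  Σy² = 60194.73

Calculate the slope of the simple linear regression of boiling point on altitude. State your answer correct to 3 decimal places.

Sxx = Σx² − (Σx)²/n = 23353982.15 − 18873587.041667 = 4480395.108333
Sxy = Σxy − (Σx)(Σy)/n = 1057669.83 − 1065746.225 = -8076.395
b = Sxy/Sxx = -8076.395/4480395.108333 = -0.001803

-0.002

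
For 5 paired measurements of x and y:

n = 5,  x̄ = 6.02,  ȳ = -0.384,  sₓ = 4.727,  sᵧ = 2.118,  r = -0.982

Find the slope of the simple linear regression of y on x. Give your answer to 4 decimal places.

-0.4400

b = r · sᵧ/sₓ = -0.982 · 2.118/4.727 = -0.439999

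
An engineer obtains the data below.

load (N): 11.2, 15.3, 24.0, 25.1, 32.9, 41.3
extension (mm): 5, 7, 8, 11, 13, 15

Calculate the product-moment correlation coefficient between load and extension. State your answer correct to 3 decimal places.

n = 6, Σx = 149.8, Σy = 59, Σxy = 1678.4, Σx² = 4353.64, Σy² = 653
Sxx = Σx² − (Σx)²/n = 4353.64 − 3740.006667 = 613.633333
Sxy = Σxy − (Σx)(Σy)/n = 1678.4 − 1473.033333 = 205.366667
Syy = Σy² − (Σy)²/n = 653 − 580.166667 = 72.833333
r = Sxy/√(Sxx·Syy) = 205.366667/√(44692.961111) = 205.366667/211.407098 = 0.971427

0.971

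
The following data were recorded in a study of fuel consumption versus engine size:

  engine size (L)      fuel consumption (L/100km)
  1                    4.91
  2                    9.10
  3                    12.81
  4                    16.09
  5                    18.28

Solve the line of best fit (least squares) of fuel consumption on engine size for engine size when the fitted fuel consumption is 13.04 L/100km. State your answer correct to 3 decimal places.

3.238

n = 5, Σx = 15, Σy = 61.19, Σxy = 217.3, Σx² = 55
Sxx = Σx² − (Σx)²/n = 55 − 45 = 10
Sxy = Σxy − (Σx)(Σy)/n = 217.3 − 183.57 = 33.73
b = Sxy/Sxx = 33.73/10 = 3.373
a = ȳ − b·x̄ = 12.238 − 3.373·3 = 2.119
Set a + b·x = 13.04: x = (13.04 − 2.119) / 3.373 = 3.237771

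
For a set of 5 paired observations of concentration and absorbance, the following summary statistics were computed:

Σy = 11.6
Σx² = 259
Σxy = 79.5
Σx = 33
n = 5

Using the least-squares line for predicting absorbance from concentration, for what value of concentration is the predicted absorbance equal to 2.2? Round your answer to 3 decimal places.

Sxx = Σx² − (Σx)²/n = 259 − 217.8 = 41.2
Sxy = Σxy − (Σx)(Σy)/n = 79.5 − 76.56 = 2.94
b = Sxy/Sxx = 2.94/41.2 = 0.071359
a = ȳ − b·x̄ = 2.32 − 0.071359·6.6 = 1.849029
Set a + b·x = 2.2: x = (2.2 − 1.849029) / 0.071359 = 4.918367

4.918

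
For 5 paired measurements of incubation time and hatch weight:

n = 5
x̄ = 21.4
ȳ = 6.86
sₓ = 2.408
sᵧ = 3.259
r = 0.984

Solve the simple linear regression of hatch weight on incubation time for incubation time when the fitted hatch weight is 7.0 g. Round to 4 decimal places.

b = r · sᵧ/sₓ = 0.984 · 3.259/2.408 = 1.331751
a = ȳ − b·x̄ = 6.86 − 1.331751·21.4 = -21.639468
Set a + b·x = 7.0: x = (7.0 − (-21.639468)) / 1.331751 = 21.505125

21.5051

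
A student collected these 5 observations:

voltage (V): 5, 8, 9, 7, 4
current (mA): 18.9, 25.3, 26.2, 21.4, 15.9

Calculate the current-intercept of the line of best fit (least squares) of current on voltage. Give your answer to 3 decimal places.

8.002

n = 5, Σx = 33, Σy = 107.7, Σxy = 746.1, Σx² = 235
Sxx = Σx² − (Σx)²/n = 235 − 217.8 = 17.2
Sxy = Σxy − (Σx)(Σy)/n = 746.1 − 710.82 = 35.28
b = Sxy/Sxx = 35.28/17.2 = 2.051163
a = ȳ − b·x̄ = 21.54 − 2.051163·6.6 = 8.002326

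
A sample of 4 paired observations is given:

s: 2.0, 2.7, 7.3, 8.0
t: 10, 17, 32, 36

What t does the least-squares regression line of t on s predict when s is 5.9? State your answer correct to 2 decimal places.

27.29

n = 4, Σx = 20, Σy = 95, Σxy = 587.5, Σx² = 128.58
Sxx = Σx² − (Σx)²/n = 128.58 − 100 = 28.58
Sxy = Σxy − (Σx)(Σy)/n = 587.5 − 475 = 112.5
b = Sxy/Sxx = 112.5/28.58 = 3.936319
a = ȳ − b·x̄ = 23.75 − 3.936319·5 = 4.068404
ŷ(5.9) = a + b·5.9 = 4.068404 + 3.936319·5.9 = 27.292687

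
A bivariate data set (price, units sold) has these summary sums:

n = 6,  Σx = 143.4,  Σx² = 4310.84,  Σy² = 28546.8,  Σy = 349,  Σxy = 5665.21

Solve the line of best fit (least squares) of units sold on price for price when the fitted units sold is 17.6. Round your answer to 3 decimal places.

Sxx = Σx² − (Σx)²/n = 4310.84 − 3427.26 = 883.58
Sxy = Σxy − (Σx)(Σy)/n = 5665.21 − 8341.1 = -2675.89
b = Sxy/Sxx = -2675.89/883.58 = -3.028464
a = ȳ − b·x̄ = 58.166667 − (-3.028464)·23.9 = 130.546950
Set a + b·x = 17.6: x = (17.6 − 130.546950) / (-3.028464) = 37.295130

37.295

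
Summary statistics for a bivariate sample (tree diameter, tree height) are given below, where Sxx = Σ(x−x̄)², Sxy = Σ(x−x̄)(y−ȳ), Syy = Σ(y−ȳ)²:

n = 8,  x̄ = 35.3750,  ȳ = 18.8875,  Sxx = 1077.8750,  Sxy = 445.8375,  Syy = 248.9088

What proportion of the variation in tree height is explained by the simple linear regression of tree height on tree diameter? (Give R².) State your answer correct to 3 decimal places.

0.741

R² = Sxy²/(Sxx·Syy) = (445.8375)²/(1077.875·248.9088) = 0.740874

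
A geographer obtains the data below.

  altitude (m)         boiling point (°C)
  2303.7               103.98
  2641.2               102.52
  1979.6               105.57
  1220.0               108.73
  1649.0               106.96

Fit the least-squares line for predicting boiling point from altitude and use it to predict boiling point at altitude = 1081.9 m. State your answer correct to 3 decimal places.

109.408

n = 5, Σx = 9793.5, Σy = 527.76, Σxy = 1028328.562, Σx² = 20409388.29
Sxx = Σx² − (Σx)²/n = 20409388.29 − 19182528.45 = 1226859.84
Sxy = Σxy − (Σx)(Σy)/n = 1028328.562 − 1033723.512 = -5394.95
b = Sxy/Sxx = -5394.95/1226859.84 = -0.004397
a = ȳ − b·x̄ = 105.552 − (-0.004397)·1958.7 = 114.165118
ŷ(1081.9) = a + b·1081.9 = 114.165118 + (-0.004397)·1081.9 = 109.407609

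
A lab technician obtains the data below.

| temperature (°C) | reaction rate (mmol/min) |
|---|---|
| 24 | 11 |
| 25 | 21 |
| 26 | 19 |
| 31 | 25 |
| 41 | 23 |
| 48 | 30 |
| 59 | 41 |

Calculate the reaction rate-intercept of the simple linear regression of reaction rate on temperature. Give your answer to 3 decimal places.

n = 7, Σx = 254, Σy = 170, Σxy = 6860, Σx² = 10304
Sxx = Σx² − (Σx)²/n = 10304 − 9216.571429 = 1087.428571
Sxy = Σxy − (Σx)(Σy)/n = 6860 − 6168.571429 = 691.428571
b = Sxy/Sxx = 691.428571/1087.428571 = 0.635838
a = ȳ − b·x̄ = 24.285714 − 0.635838·36.285714 = 1.213873

1.214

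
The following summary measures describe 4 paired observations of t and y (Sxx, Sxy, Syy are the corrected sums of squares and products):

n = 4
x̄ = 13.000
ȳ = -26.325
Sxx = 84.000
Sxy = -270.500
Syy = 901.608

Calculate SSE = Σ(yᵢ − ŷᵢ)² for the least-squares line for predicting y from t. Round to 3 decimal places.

30.534

b = Sxy/Sxx = -270.5/84 = -3.220238
SSE = Syy − b·Sxy = 901.608 − (-3.220238)·(-270.5) = 30.533595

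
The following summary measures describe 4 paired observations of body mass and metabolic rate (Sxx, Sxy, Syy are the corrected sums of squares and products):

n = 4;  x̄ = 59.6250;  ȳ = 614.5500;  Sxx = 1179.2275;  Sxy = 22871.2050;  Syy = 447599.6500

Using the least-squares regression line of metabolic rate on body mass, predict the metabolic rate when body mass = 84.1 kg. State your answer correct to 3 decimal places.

b = Sxy/Sxx = 22871.205/1179.2275 = 19.395074
a = ȳ − b·x̄ = 614.55 − 19.395074·59.625 = -541.881306
ŷ(84.1) = a + b·84.1 = -541.881306 + 19.395074·84.1 = 1089.244444

1089.244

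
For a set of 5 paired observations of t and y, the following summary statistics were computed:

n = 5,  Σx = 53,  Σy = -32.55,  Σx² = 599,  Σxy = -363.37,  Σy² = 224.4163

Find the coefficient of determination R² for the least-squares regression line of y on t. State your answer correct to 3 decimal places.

Sxx = Σx² − (Σx)²/n = 599 − 561.8 = 37.2
Sxy = Σxy − (Σx)(Σy)/n = -363.37 − (-345.03) = -18.34
Syy = Σy² − (Σy)²/n = 224.4163 − 211.9005 = 12.5158
R² = Sxy²/(Sxx·Syy) = (-18.34)²/(37.2·12.5158) = 0.722432

0.722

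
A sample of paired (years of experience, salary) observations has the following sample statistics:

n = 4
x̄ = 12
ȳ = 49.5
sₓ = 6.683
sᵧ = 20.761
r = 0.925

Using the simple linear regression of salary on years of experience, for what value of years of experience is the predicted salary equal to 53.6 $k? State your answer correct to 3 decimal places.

13.427

b = r · sᵧ/sₓ = 0.925 · 20.761/6.683 = 2.873549
a = ȳ − b·x̄ = 49.5 − 2.873549·12 = 15.017417
Set a + b·x = 53.6: x = (53.6 − 15.017417) / 2.873549 = 13.426807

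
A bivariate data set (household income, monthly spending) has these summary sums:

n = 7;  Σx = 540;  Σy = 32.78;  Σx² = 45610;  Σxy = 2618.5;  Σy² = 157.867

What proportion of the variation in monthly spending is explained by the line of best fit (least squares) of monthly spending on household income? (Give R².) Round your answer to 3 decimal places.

Sxx = Σx² − (Σx)²/n = 45610 − 41657.142857 = 3952.857143
Sxy = Σxy − (Σx)(Σy)/n = 2618.5 − 2528.742857 = 89.757143
Syy = Σy² − (Σy)²/n = 157.867 − 153.504057 = 4.362943
R² = Sxy²/(Sxx·Syy) = (89.757143)²/(3952.857143·4.362943) = 0.467140

0.467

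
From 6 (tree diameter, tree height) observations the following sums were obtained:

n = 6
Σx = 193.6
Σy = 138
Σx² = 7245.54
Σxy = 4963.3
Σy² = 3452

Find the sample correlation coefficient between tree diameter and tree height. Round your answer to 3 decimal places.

Sxx = Σx² − (Σx)²/n = 7245.54 − 6246.826667 = 998.713333
Sxy = Σxy − (Σx)(Σy)/n = 4963.3 − 4452.8 = 510.5
Syy = Σy² − (Σy)²/n = 3452 − 3174 = 278
r = Sxy/√(Sxx·Syy) = 510.5/√(277642.306667) = 510.5/526.917742 = 0.968842

0.969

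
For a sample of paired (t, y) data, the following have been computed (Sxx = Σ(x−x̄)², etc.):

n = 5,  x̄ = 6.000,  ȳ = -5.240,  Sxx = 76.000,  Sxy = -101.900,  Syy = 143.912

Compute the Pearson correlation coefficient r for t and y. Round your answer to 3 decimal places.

r = Sxy/√(Sxx·Syy) = -101.9/√(10937.312) = -101.9/104.581605 = -0.974359

-0.974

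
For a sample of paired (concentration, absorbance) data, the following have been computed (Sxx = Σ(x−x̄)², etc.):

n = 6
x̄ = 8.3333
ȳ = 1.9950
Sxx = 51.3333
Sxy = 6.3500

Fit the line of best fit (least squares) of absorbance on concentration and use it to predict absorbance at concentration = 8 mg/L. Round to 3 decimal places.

1.954

b = Sxy/Sxx = 6.35/51.3333 = 0.123701
a = ȳ − b·x̄ = 1.995 − 0.123701·8.3333 = 0.964159
ŷ(8) = a + b·8 = 0.964159 + 0.123701·8 = 1.953770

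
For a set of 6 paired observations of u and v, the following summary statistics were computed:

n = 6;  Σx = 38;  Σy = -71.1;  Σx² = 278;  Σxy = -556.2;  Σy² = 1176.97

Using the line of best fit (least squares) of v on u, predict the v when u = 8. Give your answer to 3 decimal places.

Sxx = Σx² − (Σx)²/n = 278 − 240.666667 = 37.333333
Sxy = Σxy − (Σx)(Σy)/n = -556.2 − (-450.3) = -105.9
b = Sxy/Sxx = -105.9/37.333333 = -2.836607
a = ȳ − b·x̄ = -11.85 − (-2.836607)·6.333333 = 6.115179
ŷ(8) = a + b·8 = 6.115179 + (-2.836607)·8 = -16.577679

-16.578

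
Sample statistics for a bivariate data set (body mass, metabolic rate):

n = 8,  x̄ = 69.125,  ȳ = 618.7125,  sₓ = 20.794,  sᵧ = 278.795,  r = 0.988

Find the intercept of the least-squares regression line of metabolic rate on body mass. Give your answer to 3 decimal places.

-296.958

b = r · sᵧ/sₓ = 0.988 · 278.795/20.794 = 13.246584
a = ȳ − b·x̄ = 618.7125 − 13.246584·69.125 = -296.957593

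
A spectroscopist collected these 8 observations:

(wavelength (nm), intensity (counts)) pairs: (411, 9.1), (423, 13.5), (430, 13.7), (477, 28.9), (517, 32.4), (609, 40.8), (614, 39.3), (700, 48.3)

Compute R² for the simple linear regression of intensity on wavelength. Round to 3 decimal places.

n = 8, Σx = 4181, Σy = 226, Σxy = 128665.1, Σx² = 2265445, Σy² = 7879.74
Sxx = Σx² − (Σx)²/n = 2265445 − 2185095.125 = 80349.875
Sxy = Σxy − (Σx)(Σy)/n = 128665.1 − 118113.25 = 10551.85
Syy = Σy² − (Σy)²/n = 7879.74 − 6384.5 = 1495.24
R² = Sxy²/(Sxx·Syy) = (10551.85)²/(80349.875·1495.24) = 0.926747

0.927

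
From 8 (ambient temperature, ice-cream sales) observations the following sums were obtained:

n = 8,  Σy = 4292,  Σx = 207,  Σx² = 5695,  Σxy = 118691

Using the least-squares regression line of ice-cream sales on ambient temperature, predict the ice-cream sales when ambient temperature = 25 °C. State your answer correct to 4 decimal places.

Sxx = Σx² − (Σx)²/n = 5695 − 5356.125 = 338.875
Sxy = Σxy − (Σx)(Σy)/n = 118691 − 111055.5 = 7635.5
b = Sxy/Sxx = 7635.5/338.875 = 22.531907
a = ȳ − b·x̄ = 536.5 − 22.531907·25.875 = -46.513095
ŷ(25) = a + b·25 = -46.513095 + 22.531907·25 = 516.784581

516.7846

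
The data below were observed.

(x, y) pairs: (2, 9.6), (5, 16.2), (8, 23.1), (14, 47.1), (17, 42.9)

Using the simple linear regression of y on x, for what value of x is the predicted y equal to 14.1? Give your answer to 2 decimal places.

n = 5, Σx = 46, Σy = 138.9, Σxy = 1673.7, Σx² = 578
Sxx = Σx² − (Σx)²/n = 578 − 423.2 = 154.8
Sxy = Σxy − (Σx)(Σy)/n = 1673.7 − 1277.88 = 395.82
b = Sxy/Sxx = 395.82/154.8 = 2.556977
a = ȳ − b·x̄ = 27.78 − 2.556977·9.2 = 4.255814
Set a + b·x = 14.1: x = (14.1 − 4.255814) / 2.556977 = 3.849932

3.85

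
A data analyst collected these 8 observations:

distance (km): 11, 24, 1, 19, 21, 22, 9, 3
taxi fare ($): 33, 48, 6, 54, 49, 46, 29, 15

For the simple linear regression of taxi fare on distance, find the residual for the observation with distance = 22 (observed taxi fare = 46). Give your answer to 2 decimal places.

-4.34

n = 8, Σx = 110, Σy = 280, Σxy = 4894, Σx² = 2074
Sxx = Σx² − (Σx)²/n = 2074 − 1512.5 = 561.5
Sxy = Σxy − (Σx)(Σy)/n = 4894 − 3850 = 1044
b = Sxy/Sxx = 1044/561.5 = 1.859305
a = ȳ − b·x̄ = 35 − 1.859305·13.75 = 9.434550
ŷ(22) = 9.434550 + 1.859305·22 = 50.339270
residual = y − ŷ = 46 − 50.339270 = -4.339270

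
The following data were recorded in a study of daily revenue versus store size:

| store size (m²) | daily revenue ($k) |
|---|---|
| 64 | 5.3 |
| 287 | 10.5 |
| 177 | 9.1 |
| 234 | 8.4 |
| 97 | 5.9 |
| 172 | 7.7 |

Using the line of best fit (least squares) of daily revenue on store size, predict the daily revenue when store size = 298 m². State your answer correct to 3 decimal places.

10.630

n = 6, Σx = 1031, Σy = 46.9, Σxy = 8825.7, Σx² = 211543
Sxx = Σx² − (Σx)²/n = 211543 − 177160.166667 = 34382.833333
Sxy = Σxy − (Σx)(Σy)/n = 8825.7 − 8058.983333 = 766.716667
b = Sxy/Sxx = 766.716667/34382.833333 = 0.022299
a = ȳ − b·x̄ = 7.816667 − 0.022299·171.833333 = 3.984886
ŷ(298) = a + b·298 = 3.984886 + 0.022299·298 = 10.630108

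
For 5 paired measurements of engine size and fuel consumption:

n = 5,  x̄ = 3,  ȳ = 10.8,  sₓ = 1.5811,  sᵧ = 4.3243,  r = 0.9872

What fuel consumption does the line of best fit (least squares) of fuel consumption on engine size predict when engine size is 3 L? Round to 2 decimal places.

10.80

b = r · sᵧ/sₓ = 0.9872 · 4.3243/1.5811 = 2.699987
a = ȳ − b·x̄ = 10.8 − 2.699987·3 = 2.700040
ŷ(3) = a + b·3 = 2.700040 + 2.699987·3 = 10.8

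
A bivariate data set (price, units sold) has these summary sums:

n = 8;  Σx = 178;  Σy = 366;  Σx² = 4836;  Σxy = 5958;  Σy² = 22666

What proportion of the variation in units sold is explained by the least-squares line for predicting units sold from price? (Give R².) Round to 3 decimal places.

0.921

Sxx = Σx² − (Σx)²/n = 4836 − 3960.5 = 875.5
Sxy = Σxy − (Σx)(Σy)/n = 5958 − 8143.5 = -2185.5
Syy = Σy² − (Σy)²/n = 22666 − 16744.5 = 5921.5
R² = Sxy²/(Sxx·Syy) = (-2185.5)²/(875.5·5921.5) = 0.921327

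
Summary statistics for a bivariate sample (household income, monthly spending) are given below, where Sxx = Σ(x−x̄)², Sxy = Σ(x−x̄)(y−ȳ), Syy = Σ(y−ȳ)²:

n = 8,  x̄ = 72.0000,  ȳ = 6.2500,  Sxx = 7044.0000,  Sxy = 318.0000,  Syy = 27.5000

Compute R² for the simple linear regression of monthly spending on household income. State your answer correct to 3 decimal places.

0.522

R² = Sxy²/(Sxx·Syy) = (318)²/(7044·27.5) = 0.522038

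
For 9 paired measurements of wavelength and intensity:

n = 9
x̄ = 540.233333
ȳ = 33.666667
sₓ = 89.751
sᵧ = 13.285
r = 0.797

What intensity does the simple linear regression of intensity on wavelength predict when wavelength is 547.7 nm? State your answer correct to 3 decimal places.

b = r · sᵧ/sₓ = 0.797 · 13.285/89.751 = 0.117972
a = ȳ − b·x̄ = 33.666667 − 0.117972·540.233333 = -30.065981
ŷ(547.7) = a + b·547.7 = -30.065981 + 0.117972·547.7 = 34.547528

34.548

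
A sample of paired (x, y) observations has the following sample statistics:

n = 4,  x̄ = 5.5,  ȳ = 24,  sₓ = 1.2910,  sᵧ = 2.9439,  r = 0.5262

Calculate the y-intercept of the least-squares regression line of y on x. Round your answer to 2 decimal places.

17.40

b = r · sᵧ/sₓ = 0.5262 · 2.9439/1.291 = 1.199907
a = ȳ − b·x̄ = 24 − 1.199907·5.5 = 17.400510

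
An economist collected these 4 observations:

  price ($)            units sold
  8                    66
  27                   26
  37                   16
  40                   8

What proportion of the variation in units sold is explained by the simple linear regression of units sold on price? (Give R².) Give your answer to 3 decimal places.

0.983

n = 4, Σx = 112, Σy = 116, Σxy = 2142, Σx² = 3762, Σy² = 5352
Sxx = Σx² − (Σx)²/n = 3762 − 3136 = 626
Sxy = Σxy − (Σx)(Σy)/n = 2142 − 3248 = -1106
Syy = Σy² − (Σy)²/n = 5352 − 3364 = 1988
R² = Sxy²/(Sxx·Syy) = (-1106)²/(626·1988) = 0.982923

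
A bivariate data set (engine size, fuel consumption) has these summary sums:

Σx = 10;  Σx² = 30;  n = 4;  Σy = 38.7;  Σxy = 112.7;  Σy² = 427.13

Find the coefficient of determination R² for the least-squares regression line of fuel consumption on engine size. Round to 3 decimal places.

Sxx = Σx² − (Σx)²/n = 30 − 25 = 5
Sxy = Σxy − (Σx)(Σy)/n = 112.7 − 96.75 = 15.95
Syy = Σy² − (Σy)²/n = 427.13 − 374.4225 = 52.7075
R² = Sxy²/(Sxx·Syy) = (15.95)²/(5·52.7075) = 0.965337

0.965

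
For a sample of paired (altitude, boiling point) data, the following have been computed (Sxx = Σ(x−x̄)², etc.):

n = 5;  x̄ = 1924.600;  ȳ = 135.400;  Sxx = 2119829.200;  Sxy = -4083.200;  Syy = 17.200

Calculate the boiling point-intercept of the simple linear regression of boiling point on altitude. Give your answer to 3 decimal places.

b = Sxy/Sxx = -4083.2/2119829.2 = -0.001926
a = ȳ − b·x̄ = 135.4 − (-0.001926)·1924.6 = 139.107151

139.107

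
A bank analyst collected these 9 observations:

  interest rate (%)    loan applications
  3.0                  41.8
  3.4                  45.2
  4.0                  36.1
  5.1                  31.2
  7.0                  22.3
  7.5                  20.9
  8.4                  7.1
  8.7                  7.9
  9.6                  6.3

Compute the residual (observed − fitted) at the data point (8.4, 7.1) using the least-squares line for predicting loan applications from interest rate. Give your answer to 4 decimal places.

n = 9, Σx = 56.7, Σy = 218.8, Σxy = 1084.3, Σx² = 406.23
Sxx = Σx² − (Σx)²/n = 406.23 − 357.21 = 49.02
Sxy = Σxy − (Σx)(Σy)/n = 1084.3 − 1378.44 = -294.14
b = Sxy/Sxx = -294.14/49.02 = -6.000408
a = ȳ − b·x̄ = 24.311111 − (-6.000408)·6.3 = 62.113681
ŷ(8.4) = 62.113681 + (-6.000408)·8.4 = 11.710254
residual = y − ŷ = 7.1 − 11.710254 = -4.610254

-4.6103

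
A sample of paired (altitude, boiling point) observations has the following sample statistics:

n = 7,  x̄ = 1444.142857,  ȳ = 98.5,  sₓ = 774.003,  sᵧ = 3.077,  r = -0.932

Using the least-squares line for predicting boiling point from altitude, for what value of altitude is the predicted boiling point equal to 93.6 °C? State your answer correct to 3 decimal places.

b = r · sᵧ/sₓ = -0.932 · 3.077/774.003 = -0.003705
a = ȳ − b·x̄ = 98.5 − (-0.003705)·1444.142857 = 103.850704
Set a + b·x = 93.6: x = (93.6 − 103.850704) / (-0.003705) = 2766.641745

2766.642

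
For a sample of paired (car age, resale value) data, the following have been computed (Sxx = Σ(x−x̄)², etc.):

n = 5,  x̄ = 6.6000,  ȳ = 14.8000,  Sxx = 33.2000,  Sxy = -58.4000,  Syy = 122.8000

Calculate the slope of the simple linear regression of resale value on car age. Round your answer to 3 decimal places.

-1.759

b = Sxy/Sxx = -58.4/33.2 = -1.759036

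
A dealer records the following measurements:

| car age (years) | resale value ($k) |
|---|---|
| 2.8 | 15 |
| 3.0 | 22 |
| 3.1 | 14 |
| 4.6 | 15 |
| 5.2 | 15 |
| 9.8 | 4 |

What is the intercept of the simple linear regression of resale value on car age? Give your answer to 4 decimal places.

23.0641

n = 6, Σx = 28.5, Σy = 85, Σxy = 337.6, Σx² = 170.69
Sxx = Σx² − (Σx)²/n = 170.69 − 135.375 = 35.315
Sxy = Σxy − (Σx)(Σy)/n = 337.6 − 403.75 = -66.15
b = Sxy/Sxx = -66.15/35.315 = -1.873142
a = ȳ − b·x̄ = 14.166667 − (-1.873142)·4.75 = 23.064090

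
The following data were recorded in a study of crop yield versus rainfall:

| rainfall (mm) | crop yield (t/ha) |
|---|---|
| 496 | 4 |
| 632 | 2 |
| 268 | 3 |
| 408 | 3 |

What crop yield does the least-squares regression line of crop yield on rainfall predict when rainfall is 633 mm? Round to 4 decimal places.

2.6470

n = 4, Σx = 1804, Σy = 12, Σxy = 5276, Σx² = 883728
Sxx = Σx² − (Σx)²/n = 883728 − 813604 = 70124
Sxy = Σxy − (Σx)(Σy)/n = 5276 − 5412 = -136
b = Sxy/Sxx = -136/70124 = -0.001939
a = ȳ − b·x̄ = 3 − (-0.001939)·451 = 3.874679
ŷ(633) = a + b·633 = 3.874679 + (-0.001939)·633 = 2.647025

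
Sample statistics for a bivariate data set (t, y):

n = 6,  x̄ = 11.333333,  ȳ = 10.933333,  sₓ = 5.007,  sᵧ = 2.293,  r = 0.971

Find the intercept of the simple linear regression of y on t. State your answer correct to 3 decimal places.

5.894

b = r · sᵧ/sₓ = 0.971 · 2.293/5.007 = 0.444678
a = ȳ − b·x̄ = 10.933333 − 0.444678·11.333333 = 5.893649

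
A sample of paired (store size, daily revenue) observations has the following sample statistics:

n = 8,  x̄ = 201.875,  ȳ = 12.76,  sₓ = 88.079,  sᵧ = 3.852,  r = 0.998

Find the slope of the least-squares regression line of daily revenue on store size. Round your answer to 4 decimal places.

0.0436

b = r · sᵧ/sₓ = 0.998 · 3.852/88.079 = 0.043646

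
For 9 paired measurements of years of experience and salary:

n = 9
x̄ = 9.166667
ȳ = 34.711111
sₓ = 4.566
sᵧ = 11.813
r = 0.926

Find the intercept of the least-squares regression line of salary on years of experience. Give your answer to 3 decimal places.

12.750

b = r · sᵧ/sₓ = 0.926 · 11.813/4.566 = 2.395716
a = ȳ − b·x̄ = 34.711111 − 2.395716·9.166667 = 12.750383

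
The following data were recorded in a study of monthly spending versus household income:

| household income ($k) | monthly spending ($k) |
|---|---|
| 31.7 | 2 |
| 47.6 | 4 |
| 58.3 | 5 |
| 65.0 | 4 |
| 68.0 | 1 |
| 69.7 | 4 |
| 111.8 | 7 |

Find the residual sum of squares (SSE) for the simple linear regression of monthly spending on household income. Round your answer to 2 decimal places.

12.95

n = 7, Σx = 452.1, Σy = 27, Σxy = 1934.7, Σx² = 32875.87, Σy² = 127
Sxx = Σx² − (Σx)²/n = 32875.87 − 29199.201429 = 3676.668571
Sxy = Σxy − (Σx)(Σy)/n = 1934.7 − 1743.814286 = 190.885714
Syy = Σy² − (Σy)²/n = 127 − 104.142857 = 22.857143
b = Sxy/Sxx = 190.885714/3676.668571 = 0.051918
SSE = Syy − b·Sxy = 22.857143 − 0.051918·190.885714 = 12.946716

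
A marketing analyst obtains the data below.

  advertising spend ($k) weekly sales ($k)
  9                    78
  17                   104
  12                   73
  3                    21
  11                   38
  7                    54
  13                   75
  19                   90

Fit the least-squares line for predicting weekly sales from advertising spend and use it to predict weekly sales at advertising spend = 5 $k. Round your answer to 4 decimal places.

38.5589

n = 8, Σx = 91, Σy = 533, Σxy = 6890, Σx² = 1223
Sxx = Σx² − (Σx)²/n = 1223 − 1035.125 = 187.875
Sxy = Σxy − (Σx)(Σy)/n = 6890 − 6062.875 = 827.125
b = Sxy/Sxx = 827.125/187.875 = 4.402528
a = ȳ − b·x̄ = 66.625 − 4.402528·11.375 = 16.546241
ŷ(5) = a + b·5 = 16.546241 + 4.402528·5 = 38.558882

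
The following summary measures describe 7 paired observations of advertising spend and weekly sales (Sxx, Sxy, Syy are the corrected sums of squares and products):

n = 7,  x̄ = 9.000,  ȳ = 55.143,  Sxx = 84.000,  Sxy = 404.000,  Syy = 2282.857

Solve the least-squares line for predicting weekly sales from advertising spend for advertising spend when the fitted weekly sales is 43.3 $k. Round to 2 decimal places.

6.54

b = Sxy/Sxx = 404/84 = 4.809524
a = ȳ − b·x̄ = 55.143 − 4.809524·9 = 11.857286
Set a + b·x = 43.3: x = (43.3 − 11.857286) / 4.809524 = 6.537594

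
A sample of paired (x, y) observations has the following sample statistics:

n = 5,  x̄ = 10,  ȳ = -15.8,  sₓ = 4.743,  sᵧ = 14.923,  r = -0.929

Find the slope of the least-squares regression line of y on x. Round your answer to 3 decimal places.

b = r · sᵧ/sₓ = -0.929 · 14.923/4.743 = -2.922932

-2.923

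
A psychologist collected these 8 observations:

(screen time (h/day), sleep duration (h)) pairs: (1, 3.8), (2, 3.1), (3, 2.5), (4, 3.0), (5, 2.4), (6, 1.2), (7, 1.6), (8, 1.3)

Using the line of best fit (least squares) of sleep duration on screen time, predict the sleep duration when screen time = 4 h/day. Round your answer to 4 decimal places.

n = 8, Σx = 36, Σy = 18.9, Σxy = 70.3, Σx² = 204
Sxx = Σx² − (Σx)²/n = 204 − 162 = 42
Sxy = Σxy − (Σx)(Σy)/n = 70.3 − 85.05 = -14.75
b = Sxy/Sxx = -14.75/42 = -0.351190
a = ȳ − b·x̄ = 2.3625 − (-0.351190)·4.5 = 3.942857
ŷ(4) = a + b·4 = 3.942857 + (-0.351190)·4 = 2.538095

2.5381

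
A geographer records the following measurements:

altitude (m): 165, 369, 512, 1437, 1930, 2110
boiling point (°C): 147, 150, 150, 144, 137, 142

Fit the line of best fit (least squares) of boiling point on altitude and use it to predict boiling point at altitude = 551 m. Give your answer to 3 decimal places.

n = 6, Σx = 6523, Σy = 870, Σxy = 927363, Σx² = 10667499
Sxx = Σx² − (Σx)²/n = 10667499 − 7091588.166667 = 3575910.833333
Sxy = Σxy − (Σx)(Σy)/n = 927363 − 945835 = -18472
b = Sxy/Sxx = -18472/3575910.833333 = -0.005166
a = ȳ − b·x̄ = 145 − (-0.005166)·1087.166667 = 150.615952
ŷ(551) = a + b·551 = 150.615952 + (-0.005166)·551 = 147.769664

147.770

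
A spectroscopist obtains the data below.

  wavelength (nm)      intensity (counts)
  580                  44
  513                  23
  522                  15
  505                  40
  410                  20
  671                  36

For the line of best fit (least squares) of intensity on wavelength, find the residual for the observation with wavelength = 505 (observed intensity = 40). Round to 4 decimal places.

n = 6, Σx = 3201, Σy = 178, Σxy = 97705, Σx² = 1745419
Sxx = Σx² − (Σx)²/n = 1745419 − 1707733.5 = 37685.5
Sxy = Σxy − (Σx)(Σy)/n = 97705 − 94963 = 2742
b = Sxy/Sxx = 2742/37685.5 = 0.072760
a = ȳ − b·x̄ = 29.666667 − 0.072760·533.5 = -9.150836
ŷ(505) = -9.150836 + 0.072760·505 = 27.593004
residual = y − ŷ = 40 − 27.593004 = 12.406996

12.4070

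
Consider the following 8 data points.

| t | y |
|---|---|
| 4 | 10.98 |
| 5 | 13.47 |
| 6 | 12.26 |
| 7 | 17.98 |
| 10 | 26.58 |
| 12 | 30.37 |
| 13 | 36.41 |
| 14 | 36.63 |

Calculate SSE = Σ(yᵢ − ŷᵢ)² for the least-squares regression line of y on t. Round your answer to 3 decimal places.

n = 8, Σx = 71, Σy = 184.68, Σxy = 1927.08, Σx² = 735, Σy² = 5071.8676
Sxx = Σx² − (Σx)²/n = 735 − 630.125 = 104.875
Sxy = Σxy − (Σx)(Σy)/n = 1927.08 − 1639.035 = 288.045
Syy = Σy² − (Σy)²/n = 5071.8676 − 4263.3378 = 808.5298
b = Sxy/Sxx = 288.045/104.875 = 2.746555
SSE = Syy − b·Sxy = 808.5298 − 2.746555·288.045 = 17.398243

17.398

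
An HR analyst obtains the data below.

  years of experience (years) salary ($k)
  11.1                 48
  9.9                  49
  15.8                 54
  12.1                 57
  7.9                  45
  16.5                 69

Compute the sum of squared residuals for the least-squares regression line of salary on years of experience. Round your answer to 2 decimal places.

n = 6, Σx = 73.3, Σy = 322, Σxy = 4054.8, Σx² = 951.93, Σy² = 17656
Sxx = Σx² − (Σx)²/n = 951.93 − 895.481667 = 56.448333
Sxy = Σxy − (Σx)(Σy)/n = 4054.8 − 3933.766667 = 121.033333
Syy = Σy² − (Σy)²/n = 17656 − 17280.666667 = 375.333333
b = Sxy/Sxx = 121.033333/56.448333 = 2.144144
SSE = Syy − b·Sxy = 375.333333 − 2.144144·121.033333 = 115.820485

115.82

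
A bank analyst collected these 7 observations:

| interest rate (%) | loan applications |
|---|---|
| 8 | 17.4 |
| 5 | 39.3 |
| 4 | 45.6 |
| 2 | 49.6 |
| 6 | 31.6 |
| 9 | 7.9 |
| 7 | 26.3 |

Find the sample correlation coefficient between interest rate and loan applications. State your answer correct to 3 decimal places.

n = 7, Σx = 41, Σy = 217.7, Σxy = 1062.1, Σx² = 275, Σy² = 8139.43
Sxx = Σx² − (Σx)²/n = 275 − 240.142857 = 34.857143
Sxy = Σxy − (Σx)(Σy)/n = 1062.1 − 1275.1 = -213
Syy = Σy² − (Σy)²/n = 8139.43 − 6770.47 = 1368.96
r = Sxy/√(Sxx·Syy) = -213/√(47718.034286) = -213/218.444579 = -0.975076

-0.975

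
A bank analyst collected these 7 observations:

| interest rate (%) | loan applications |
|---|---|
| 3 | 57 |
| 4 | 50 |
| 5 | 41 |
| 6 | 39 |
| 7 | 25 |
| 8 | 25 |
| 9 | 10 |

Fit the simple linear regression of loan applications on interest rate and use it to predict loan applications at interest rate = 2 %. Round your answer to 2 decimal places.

64.86

n = 7, Σx = 42, Σy = 247, Σxy = 1275, Σx² = 280
Sxx = Σx² − (Σx)²/n = 280 − 252 = 28
Sxy = Σxy − (Σx)(Σy)/n = 1275 − 1482 = -207
b = Sxy/Sxx = -207/28 = -7.392857
a = ȳ − b·x̄ = 35.285714 − (-7.392857)·6 = 79.642857
ŷ(2) = a + b·2 = 79.642857 + (-7.392857)·2 = 64.857143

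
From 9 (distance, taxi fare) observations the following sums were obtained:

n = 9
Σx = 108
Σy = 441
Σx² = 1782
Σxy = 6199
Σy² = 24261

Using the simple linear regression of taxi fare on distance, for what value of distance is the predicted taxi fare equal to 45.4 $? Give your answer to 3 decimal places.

Sxx = Σx² − (Σx)²/n = 1782 − 1296 = 486
Sxy = Σxy − (Σx)(Σy)/n = 6199 − 5292 = 907
b = Sxy/Sxx = 907/486 = 1.866255
a = ȳ − b·x̄ = 49 − 1.866255·12 = 26.604938
Set a + b·x = 45.4: x = (45.4 − 26.604938) / 1.866255 = 10.071003

10.071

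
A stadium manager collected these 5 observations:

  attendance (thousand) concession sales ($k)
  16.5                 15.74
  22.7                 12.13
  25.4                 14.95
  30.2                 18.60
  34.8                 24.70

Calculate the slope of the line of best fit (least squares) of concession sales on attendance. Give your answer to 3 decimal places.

n = 5, Σx = 129.6, Σy = 86.12, Σxy = 2336.071, Σx² = 3555.78
Sxx = Σx² − (Σx)²/n = 3555.78 − 3359.232 = 196.548
Sxy = Σxy − (Σx)(Σy)/n = 2336.071 − 2232.2304 = 103.8406
b = Sxy/Sxx = 103.8406/196.548 = 0.528322

0.528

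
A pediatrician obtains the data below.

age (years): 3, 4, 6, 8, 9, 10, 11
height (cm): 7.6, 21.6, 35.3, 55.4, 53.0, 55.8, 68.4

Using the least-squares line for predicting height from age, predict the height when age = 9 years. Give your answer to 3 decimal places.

54.412

n = 7, Σx = 51, Σy = 297.1, Σxy = 2551.6, Σx² = 427
Sxx = Σx² − (Σx)²/n = 427 − 371.571429 = 55.428571
Sxy = Σxy − (Σx)(Σy)/n = 2551.6 − 2164.585714 = 387.014286
b = Sxy/Sxx = 387.014286/55.428571 = 6.982216
a = ȳ − b·x̄ = 42.442857 − 6.982216·7.285714 = -8.427577
ŷ(9) = a + b·9 = -8.427577 + 6.982216·9 = 54.412371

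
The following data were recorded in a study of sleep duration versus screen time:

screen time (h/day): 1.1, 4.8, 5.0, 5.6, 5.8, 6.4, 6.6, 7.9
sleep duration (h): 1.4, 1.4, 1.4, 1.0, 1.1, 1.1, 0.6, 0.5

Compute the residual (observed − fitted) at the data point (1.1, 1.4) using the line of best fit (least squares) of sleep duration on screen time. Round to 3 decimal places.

n = 8, Σx = 43.2, Σy = 8.5, Σxy = 42.19, Σx² = 261.18
Sxx = Σx² − (Σx)²/n = 261.18 − 233.28 = 27.9
Sxy = Σxy − (Σx)(Σy)/n = 42.19 − 45.9 = -3.71
b = Sxy/Sxx = -3.71/27.9 = -0.132975
a = ȳ − b·x̄ = 1.0625 − (-0.132975)·5.4 = 1.780565
ŷ(1.1) = 1.780565 + (-0.132975)·1.1 = 1.634292
residual = y − ŷ = 1.4 − 1.634292 = -0.234292

-0.234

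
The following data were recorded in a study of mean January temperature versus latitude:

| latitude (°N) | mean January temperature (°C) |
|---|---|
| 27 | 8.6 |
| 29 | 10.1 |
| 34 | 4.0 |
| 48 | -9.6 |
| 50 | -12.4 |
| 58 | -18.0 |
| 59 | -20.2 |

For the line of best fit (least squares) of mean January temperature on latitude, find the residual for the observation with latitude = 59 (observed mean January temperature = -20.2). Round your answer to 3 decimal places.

n = 7, Σx = 305, Σy = -37.5, Σxy = -2655.5, Σx² = 14375
Sxx = Σx² − (Σx)²/n = 14375 − 13289.285714 = 1085.714286
Sxy = Σxy − (Σx)(Σy)/n = -2655.5 − (-1633.928571) = -1021.571429
b = Sxy/Sxx = -1021.571429/1085.714286 = -0.940921
a = ȳ − b·x̄ = -5.357143 − (-0.940921)·43.571429 = 35.640132
ŷ(59) = 35.640132 + (-0.940921)·59 = -19.874211
residual = y − ŷ = -20.2 − (-19.874211) = -0.325789

-0.326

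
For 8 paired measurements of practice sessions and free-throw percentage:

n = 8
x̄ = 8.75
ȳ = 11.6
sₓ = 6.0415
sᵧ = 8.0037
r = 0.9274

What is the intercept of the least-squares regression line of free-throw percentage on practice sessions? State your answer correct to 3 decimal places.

0.850

b = r · sᵧ/sₓ = 0.9274 · 8.0037/6.0415 = 1.228607
a = ȳ − b·x̄ = 11.6 − 1.228607·8.75 = 0.849686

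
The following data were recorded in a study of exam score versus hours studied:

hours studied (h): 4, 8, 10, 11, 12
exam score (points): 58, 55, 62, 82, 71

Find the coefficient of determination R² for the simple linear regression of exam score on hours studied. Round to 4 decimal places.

n = 5, Σx = 45, Σy = 328, Σxy = 3046, Σx² = 445, Σy² = 21998
Sxx = Σx² − (Σx)²/n = 445 − 405 = 40
Sxy = Σxy − (Σx)(Σy)/n = 3046 − 2952 = 94
Syy = Σy² − (Σy)²/n = 21998 − 21516.8 = 481.2
R² = Sxy²/(Sxx·Syy) = (94)²/(40·481.2) = 0.459061

0.4591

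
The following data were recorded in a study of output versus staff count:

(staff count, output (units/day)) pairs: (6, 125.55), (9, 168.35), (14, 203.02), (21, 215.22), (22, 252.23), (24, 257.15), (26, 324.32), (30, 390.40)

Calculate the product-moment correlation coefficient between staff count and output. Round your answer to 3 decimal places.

n = 8, Σx = 152, Σy = 1936.24, Σxy = 41495.33, Σx² = 3390, Σy² = 518983.0116
Sxx = Σx² − (Σx)²/n = 3390 − 2888 = 502
Sxy = Σxy − (Σx)(Σy)/n = 41495.33 − 36788.56 = 4706.77
Syy = Σy² − (Σy)²/n = 518983.0116 − 468628.1672 = 50354.8444
r = Sxy/√(Sxx·Syy) = 4706.77/√(25278131.8888) = 4706.77/5027.736259 = 0.936161

0.936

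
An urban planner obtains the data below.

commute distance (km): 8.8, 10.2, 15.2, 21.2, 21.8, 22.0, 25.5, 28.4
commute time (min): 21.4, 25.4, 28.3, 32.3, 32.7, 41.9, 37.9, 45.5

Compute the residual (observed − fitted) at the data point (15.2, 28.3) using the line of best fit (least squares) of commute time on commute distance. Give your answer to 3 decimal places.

n = 8, Σx = 153.1, Σy = 265.4, Σxy = 5455.63, Σx² = 3278.01
Sxx = Σx² − (Σx)²/n = 3278.01 − 2929.95125 = 348.05875
Sxy = Σxy − (Σx)(Σy)/n = 5455.63 − 5079.0925 = 376.5375
b = Sxy/Sxx = 376.5375/348.05875 = 1.081822
a = ȳ − b·x̄ = 33.175 − 1.081822·19.1375 = 12.471638
ŷ(15.2) = 12.471638 + 1.081822·15.2 = 28.915327
residual = y − ŷ = 28.3 − 28.915327 = -0.615327

-0.615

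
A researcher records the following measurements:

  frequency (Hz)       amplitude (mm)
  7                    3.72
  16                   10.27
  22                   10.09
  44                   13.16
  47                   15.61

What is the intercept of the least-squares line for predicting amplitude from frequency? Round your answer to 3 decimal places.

n = 5, Σx = 136, Σy = 52.85, Σxy = 1725.05, Σx² = 4934
Sxx = Σx² − (Σx)²/n = 4934 − 3699.2 = 1234.8
Sxy = Σxy − (Σx)(Σy)/n = 1725.05 − 1437.52 = 287.53
b = Sxy/Sxx = 287.53/1234.8 = 0.232856
a = ȳ − b·x̄ = 10.57 − 0.232856·27.2 = 4.236330

4.236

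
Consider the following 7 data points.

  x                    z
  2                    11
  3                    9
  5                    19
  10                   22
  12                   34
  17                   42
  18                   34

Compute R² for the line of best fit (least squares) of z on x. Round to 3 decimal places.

0.887

n = 7, Σx = 67, Σy = 171, Σxy = 2098, Σx² = 895, Σy² = 5123
Sxx = Σx² − (Σx)²/n = 895 − 641.285714 = 253.714286
Sxy = Σxy − (Σx)(Σy)/n = 2098 − 1636.714286 = 461.285714
Syy = Σy² − (Σy)²/n = 5123 − 4177.285714 = 945.714286
R² = Sxy²/(Sxx·Syy) = (461.285714)²/(253.714286·945.714286) = 0.886819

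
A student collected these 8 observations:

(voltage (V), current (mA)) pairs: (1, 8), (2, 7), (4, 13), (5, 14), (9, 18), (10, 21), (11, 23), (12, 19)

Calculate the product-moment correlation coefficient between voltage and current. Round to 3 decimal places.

0.950

n = 8, Σx = 54, Σy = 123, Σxy = 997, Σx² = 492, Σy² = 2133
Sxx = Σx² − (Σx)²/n = 492 − 364.5 = 127.5
Sxy = Σxy − (Σx)(Σy)/n = 997 − 830.25 = 166.75
Syy = Σy² − (Σy)²/n = 2133 − 1891.125 = 241.875
r = Sxy/√(Sxx·Syy) = 166.75/√(30839.0625) = 166.75/175.610542 = 0.949544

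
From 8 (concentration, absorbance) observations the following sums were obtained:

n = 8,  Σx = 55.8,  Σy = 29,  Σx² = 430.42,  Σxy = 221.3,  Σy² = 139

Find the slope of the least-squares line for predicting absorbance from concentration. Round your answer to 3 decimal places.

Sxx = Σx² − (Σx)²/n = 430.42 − 389.205 = 41.215
Sxy = Σxy − (Σx)(Σy)/n = 221.3 − 202.275 = 19.025
b = Sxy/Sxx = 19.025/41.215 = 0.461604

0.462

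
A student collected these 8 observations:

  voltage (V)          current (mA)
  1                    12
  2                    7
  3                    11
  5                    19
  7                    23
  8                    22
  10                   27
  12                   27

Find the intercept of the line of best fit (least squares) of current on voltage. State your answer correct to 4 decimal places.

7.5556

n = 8, Σx = 48, Σy = 148, Σxy = 1085, Σx² = 396
Sxx = Σx² − (Σx)²/n = 396 − 288 = 108
Sxy = Σxy − (Σx)(Σy)/n = 1085 − 888 = 197
b = Sxy/Sxx = 197/108 = 1.824074
a = ȳ − b·x̄ = 18.5 − 1.824074·6 = 7.555556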